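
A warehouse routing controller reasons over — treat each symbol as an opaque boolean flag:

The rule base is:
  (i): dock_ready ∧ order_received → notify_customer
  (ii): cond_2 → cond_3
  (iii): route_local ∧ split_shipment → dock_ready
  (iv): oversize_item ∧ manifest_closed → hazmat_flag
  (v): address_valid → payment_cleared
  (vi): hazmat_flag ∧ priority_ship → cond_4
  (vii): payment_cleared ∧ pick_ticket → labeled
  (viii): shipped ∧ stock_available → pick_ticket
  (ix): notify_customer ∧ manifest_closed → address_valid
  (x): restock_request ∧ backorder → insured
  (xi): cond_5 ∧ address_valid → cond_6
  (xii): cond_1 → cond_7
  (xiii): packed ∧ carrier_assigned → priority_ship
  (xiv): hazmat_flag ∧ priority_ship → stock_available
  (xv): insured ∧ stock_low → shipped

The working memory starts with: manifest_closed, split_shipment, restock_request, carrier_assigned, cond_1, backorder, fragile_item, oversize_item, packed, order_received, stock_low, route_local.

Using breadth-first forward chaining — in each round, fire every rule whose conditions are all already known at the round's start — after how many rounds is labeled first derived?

5

Round 1: (iii) [route_local ∧ split_shipment → dock_ready]; (iv) [oversize_item ∧ manifest_closed → hazmat_flag]; (x) [restock_request ∧ backorder → insured]; (xii) [cond_1 → cond_7]; (xiii) [packed ∧ carrier_assigned → priority_ship]. New: dock_ready, hazmat_flag, insured, cond_7, priority_ship.
Round 2: (i) [dock_ready ∧ order_received → notify_customer]; (vi) [hazmat_flag ∧ priority_ship → cond_4]; (xiv) [hazmat_flag ∧ priority_ship → stock_available]; (xv) [insured ∧ stock_low → shipped]. New: notify_customer, cond_4, stock_available, shipped.
Round 3: (viii) [shipped ∧ stock_available → pick_ticket]; (ix) [notify_customer ∧ manifest_closed → address_valid]. New: pick_ticket, address_valid.
Round 4: (v) [address_valid → payment_cleared]. New: payment_cleared.
Round 5: (vii) [payment_cleared ∧ pick_ticket → labeled]. New: labeled.
labeled first appears in round 5.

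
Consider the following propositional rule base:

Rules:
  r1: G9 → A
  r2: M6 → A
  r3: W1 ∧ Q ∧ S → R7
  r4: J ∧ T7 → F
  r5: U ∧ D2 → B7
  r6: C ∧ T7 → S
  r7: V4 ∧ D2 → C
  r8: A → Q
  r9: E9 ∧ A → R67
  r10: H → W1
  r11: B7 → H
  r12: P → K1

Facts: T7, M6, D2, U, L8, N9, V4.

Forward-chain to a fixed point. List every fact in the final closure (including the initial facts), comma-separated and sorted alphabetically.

A, B7, C, D2, H, L8, M6, N9, Q, R7, S, T7, U, V4, W1

Round 1 — r2, r5, r7, derive A, B7, C.
Round 2 — r6, r8, r11, derive S, Q, H.
Round 3 — r10, derive W1.
Round 4 — r3, derive R7.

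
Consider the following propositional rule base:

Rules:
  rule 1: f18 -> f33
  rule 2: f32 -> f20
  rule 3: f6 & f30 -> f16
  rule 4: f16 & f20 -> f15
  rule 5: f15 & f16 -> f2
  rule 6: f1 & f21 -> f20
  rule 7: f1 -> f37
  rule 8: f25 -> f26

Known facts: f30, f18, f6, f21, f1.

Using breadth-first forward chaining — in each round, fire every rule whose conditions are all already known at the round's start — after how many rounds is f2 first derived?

3

[1] rule 1 [f18 -> f33]; rule 3 [f6 & f30 -> f16]; rule 6 [f1 & f21 -> f20]; rule 7 [f1 -> f37]. ⇒ new: f33, f16, f20, f37.
[2] rule 4 [f16 & f20 -> f15]. ⇒ new: f15.
[3] rule 5 [f15 & f16 -> f2]. ⇒ new: f2.
f2 first appears in round 3.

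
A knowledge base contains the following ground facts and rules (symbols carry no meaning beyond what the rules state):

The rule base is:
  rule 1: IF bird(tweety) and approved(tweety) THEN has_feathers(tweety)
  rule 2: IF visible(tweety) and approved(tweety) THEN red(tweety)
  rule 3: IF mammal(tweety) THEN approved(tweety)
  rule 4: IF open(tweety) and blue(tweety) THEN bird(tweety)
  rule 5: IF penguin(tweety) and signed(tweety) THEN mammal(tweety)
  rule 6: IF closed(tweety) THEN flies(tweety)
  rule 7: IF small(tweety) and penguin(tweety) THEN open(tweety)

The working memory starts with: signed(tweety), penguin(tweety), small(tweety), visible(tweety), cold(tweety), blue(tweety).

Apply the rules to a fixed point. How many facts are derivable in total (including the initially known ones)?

12

Round 1: rule 5 [IF penguin(tweety) and signed(tweety) THEN mammal(tweety)]; rule 7 [IF small(tweety) and penguin(tweety) THEN open(tweety)]. Adds mammal(tweety), open(tweety).
Round 2: rule 3 [IF mammal(tweety) THEN approved(tweety)]; rule 4 [IF open(tweety) and blue(tweety) THEN bird(tweety)]. Adds approved(tweety), bird(tweety).
Round 3: rule 1 [IF bird(tweety) and approved(tweety) THEN has_feathers(tweety)]; rule 2 [IF visible(tweety) and approved(tweety) THEN red(tweety)]. Adds has_feathers(tweety), red(tweety).
Closure: {approved(tweety), bird(tweety), blue(tweety), cold(tweety), has_feathers(tweety), mammal(tweety), open(tweety), penguin(tweety), red(tweety), signed(tweety), small(tweety), visible(tweety)} — 12 facts.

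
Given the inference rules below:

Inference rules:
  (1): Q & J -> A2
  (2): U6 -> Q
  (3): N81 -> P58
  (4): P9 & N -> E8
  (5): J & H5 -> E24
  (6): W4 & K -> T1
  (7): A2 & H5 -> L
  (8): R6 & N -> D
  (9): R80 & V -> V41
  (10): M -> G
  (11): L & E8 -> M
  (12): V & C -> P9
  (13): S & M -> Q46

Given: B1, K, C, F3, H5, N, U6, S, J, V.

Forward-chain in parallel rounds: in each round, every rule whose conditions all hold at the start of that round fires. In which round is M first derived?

Round 1 — (2), (5), (12), derive Q, E24, P9.
Round 2 — (1), (4), derive A2, E8.
Round 3 — (7), derive L.
Round 4 — (11), derive M.
M first appears in round 4.

4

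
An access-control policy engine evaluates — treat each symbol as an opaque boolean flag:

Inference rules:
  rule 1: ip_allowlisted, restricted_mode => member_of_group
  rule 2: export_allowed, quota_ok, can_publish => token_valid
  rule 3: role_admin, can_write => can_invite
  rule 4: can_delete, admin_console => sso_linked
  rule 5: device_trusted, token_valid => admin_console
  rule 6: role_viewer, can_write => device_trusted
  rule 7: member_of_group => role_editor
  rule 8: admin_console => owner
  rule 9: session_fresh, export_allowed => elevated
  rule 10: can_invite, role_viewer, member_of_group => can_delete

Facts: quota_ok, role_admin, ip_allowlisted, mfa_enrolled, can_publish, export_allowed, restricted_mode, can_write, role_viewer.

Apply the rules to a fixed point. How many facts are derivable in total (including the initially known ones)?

18

Round 1 — rule 1, rule 2, rule 3, rule 6, derive member_of_group, token_valid, can_invite, device_trusted.
Round 2 — rule 5, rule 7, rule 10, derive admin_console, role_editor, can_delete.
Round 3 — rule 4, rule 8, derive sso_linked, owner.
Closure: {admin_console, can_delete, can_invite, can_publish, can_write, device_trusted, export_allowed, ip_allowlisted, member_of_group, mfa_enrolled, owner, quota_ok, restricted_mode, role_admin, role_editor, role_viewer, sso_linked, token_valid} — 18 facts.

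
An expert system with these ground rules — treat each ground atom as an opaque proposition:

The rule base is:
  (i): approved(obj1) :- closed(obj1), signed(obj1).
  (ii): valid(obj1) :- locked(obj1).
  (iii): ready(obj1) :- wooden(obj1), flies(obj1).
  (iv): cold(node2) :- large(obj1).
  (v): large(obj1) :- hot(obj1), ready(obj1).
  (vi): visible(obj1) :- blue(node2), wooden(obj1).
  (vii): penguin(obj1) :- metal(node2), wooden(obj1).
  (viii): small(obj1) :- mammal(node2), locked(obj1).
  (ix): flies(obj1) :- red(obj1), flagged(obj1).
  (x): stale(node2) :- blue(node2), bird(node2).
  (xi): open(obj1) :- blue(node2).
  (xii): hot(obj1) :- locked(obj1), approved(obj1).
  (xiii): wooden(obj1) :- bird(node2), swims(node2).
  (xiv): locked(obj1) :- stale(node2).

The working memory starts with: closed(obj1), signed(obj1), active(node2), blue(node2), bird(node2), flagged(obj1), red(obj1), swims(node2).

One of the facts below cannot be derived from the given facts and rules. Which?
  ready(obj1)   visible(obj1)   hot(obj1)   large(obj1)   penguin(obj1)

penguin(obj1)

Round 1: (i) [approved(obj1) :- closed(obj1), signed(obj1).]; (ix) [flies(obj1) :- red(obj1), flagged(obj1).]; (x) [stale(node2) :- blue(node2), bird(node2).]; (xi) [open(obj1) :- blue(node2).]; (xiii) [wooden(obj1) :- bird(node2), swims(node2).]. Adds approved(obj1), flies(obj1), stale(node2), open(obj1), wooden(obj1).
Round 2: (iii) [ready(obj1) :- wooden(obj1), flies(obj1).]; (vi) [visible(obj1) :- blue(node2), wooden(obj1).]; (xiv) [locked(obj1) :- stale(node2).]. Adds ready(obj1), visible(obj1), locked(obj1).
Round 3: (ii) [valid(obj1) :- locked(obj1).]; (xii) [hot(obj1) :- locked(obj1), approved(obj1).]. Adds valid(obj1), hot(obj1).
Round 4: (v) [large(obj1) :- hot(obj1), ready(obj1).]. Adds large(obj1).
Round 5: (iv) [cold(node2) :- large(obj1).]. Adds cold(node2).
Derived: ready(obj1) (round 2), large(obj1) (round 4), visible(obj1) (round 2), hot(obj1) (round 3). penguin(obj1) never appears in any round.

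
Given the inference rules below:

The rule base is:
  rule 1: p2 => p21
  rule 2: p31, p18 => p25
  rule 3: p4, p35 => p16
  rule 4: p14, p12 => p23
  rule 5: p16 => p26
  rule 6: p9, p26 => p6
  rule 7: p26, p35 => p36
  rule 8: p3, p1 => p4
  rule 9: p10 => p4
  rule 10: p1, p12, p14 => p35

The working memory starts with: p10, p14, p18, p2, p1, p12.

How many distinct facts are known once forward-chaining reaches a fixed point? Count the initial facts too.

13

Round 1: rule 1 [p2 => p21]; rule 4 [p14, p12 => p23]; rule 9 [p10 => p4]; rule 10 [p1, p12, p14 => p35]. New: p21, p23, p4, p35.
Round 2: rule 3 [p4, p35 => p16]. New: p16.
Round 3: rule 5 [p16 => p26]. New: p26.
Round 4: rule 7 [p26, p35 => p36]. New: p36.
Closure: {p1, p10, p12, p14, p16, p18, p2, p21, p23, p26, p35, p36, p4} — 13 facts.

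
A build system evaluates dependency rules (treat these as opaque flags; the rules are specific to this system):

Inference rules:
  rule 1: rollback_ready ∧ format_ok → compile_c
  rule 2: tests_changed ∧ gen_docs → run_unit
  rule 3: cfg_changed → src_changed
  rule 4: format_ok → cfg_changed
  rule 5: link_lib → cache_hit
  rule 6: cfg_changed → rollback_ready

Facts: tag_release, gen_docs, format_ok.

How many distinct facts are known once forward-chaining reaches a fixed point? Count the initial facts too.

7

Round 1 — rule 4, derive cfg_changed.
Round 2 — rule 3, rule 6, derive src_changed, rollback_ready.
Round 3 — rule 1, derive compile_c.
Closure: {cfg_changed, compile_c, format_ok, gen_docs, rollback_ready, src_changed, tag_release} — 7 facts.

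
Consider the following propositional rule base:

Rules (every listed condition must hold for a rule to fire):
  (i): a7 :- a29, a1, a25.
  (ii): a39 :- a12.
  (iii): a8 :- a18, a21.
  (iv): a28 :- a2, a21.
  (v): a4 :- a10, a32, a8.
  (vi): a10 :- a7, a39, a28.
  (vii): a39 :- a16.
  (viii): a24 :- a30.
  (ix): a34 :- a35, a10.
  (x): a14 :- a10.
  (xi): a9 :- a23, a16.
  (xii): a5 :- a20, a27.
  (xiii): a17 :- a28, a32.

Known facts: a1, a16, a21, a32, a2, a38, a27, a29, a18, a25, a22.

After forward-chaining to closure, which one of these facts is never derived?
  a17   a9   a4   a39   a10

[1] (i) [a7 :- a29, a1, a25.]; (iii) [a8 :- a18, a21.]; (iv) [a28 :- a2, a21.]; (vii) [a39 :- a16.]. ⇒ new: a7, a8, a28, a39.
[2] (vi) [a10 :- a7, a39, a28.]; (xiii) [a17 :- a28, a32.]. ⇒ new: a10, a17.
[3] (v) [a4 :- a10, a32, a8.]; (x) [a14 :- a10.]. ⇒ new: a4, a14.
Derived: a39 (round 1), a4 (round 3), a10 (round 2), a17 (round 2). a9 never appears in any round.

a9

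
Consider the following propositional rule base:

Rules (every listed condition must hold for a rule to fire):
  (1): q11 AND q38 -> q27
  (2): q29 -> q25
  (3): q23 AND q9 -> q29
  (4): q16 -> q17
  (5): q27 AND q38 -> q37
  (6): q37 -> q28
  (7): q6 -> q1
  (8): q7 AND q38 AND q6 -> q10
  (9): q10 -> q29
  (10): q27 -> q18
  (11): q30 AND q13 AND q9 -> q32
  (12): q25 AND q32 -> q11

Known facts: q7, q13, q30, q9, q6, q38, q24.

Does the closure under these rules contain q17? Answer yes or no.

no

Round 1: (7) [q6 -> q1]; (8) [q7 AND q38 AND q6 -> q10]; (11) [q30 AND q13 AND q9 -> q32]. New: q1, q10, q32.
Round 2: (9) [q10 -> q29]. New: q29.
Round 3: (2) [q29 -> q25]. New: q25.
Round 4: (12) [q25 AND q32 -> q11]. New: q11.
Round 5: (1) [q11 AND q38 -> q27]. New: q27.
Round 6: (5) [q27 AND q38 -> q37]; (10) [q27 -> q18]. New: q37, q18.
Round 7: (6) [q37 -> q28]. New: q28.
Fixed point reached. q17 is concluded only by (4); (4) needs q16 (never derived).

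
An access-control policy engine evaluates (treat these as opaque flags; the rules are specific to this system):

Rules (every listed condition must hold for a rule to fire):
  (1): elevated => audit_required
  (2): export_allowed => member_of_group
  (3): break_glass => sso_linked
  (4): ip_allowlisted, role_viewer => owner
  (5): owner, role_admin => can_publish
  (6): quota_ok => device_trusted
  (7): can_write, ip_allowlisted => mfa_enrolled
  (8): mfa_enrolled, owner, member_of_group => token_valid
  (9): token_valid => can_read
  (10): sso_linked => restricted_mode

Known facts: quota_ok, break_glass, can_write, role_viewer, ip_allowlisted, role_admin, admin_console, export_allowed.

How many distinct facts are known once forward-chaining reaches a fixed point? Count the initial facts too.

Round 1 — (2), (3), (4), (6), (7), derive member_of_group, sso_linked, owner, device_trusted, mfa_enrolled.
Round 2 — (5), (8), (10), derive can_publish, token_valid, restricted_mode.
Round 3 — (9), derive can_read.
Closure: {admin_console, break_glass, can_publish, can_read, can_write, device_trusted, export_allowed, ip_allowlisted, member_of_group, mfa_enrolled, owner, quota_ok, restricted_mode, role_admin, role_viewer, sso_linked, token_valid} — 17 facts.

17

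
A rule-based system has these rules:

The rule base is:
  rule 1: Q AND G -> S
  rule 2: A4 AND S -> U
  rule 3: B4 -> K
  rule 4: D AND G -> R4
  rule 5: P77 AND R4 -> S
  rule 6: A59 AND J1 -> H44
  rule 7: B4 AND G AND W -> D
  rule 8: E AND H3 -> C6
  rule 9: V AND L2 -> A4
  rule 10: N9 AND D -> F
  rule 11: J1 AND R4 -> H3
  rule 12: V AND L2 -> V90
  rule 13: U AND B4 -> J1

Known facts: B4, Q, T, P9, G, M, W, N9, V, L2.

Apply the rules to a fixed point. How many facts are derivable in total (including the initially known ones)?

Round 1 — rule 1, rule 3, rule 7, rule 9, rule 12, derive S, K, D, A4, V90.
Round 2 — rule 2, rule 4, rule 10, derive U, R4, F.
Round 3 — rule 13, derive J1.
Round 4 — rule 11, derive H3.
Closure: {A4, B4, D, F, G, H3, J1, K, L2, M, N9, P9, Q, R4, S, T, U, V, V90, W} — 20 facts.

20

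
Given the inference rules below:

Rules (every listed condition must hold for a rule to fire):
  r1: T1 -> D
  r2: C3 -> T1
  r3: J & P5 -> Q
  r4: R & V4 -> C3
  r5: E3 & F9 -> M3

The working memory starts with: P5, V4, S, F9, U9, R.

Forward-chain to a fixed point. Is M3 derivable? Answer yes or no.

Round 1 fires r4, giving C3.
Round 2 fires r2, giving T1.
Round 3 fires r1, giving D.
Fixed point reached. M3 is concluded only by r5; r5 needs E3 (never derived).

no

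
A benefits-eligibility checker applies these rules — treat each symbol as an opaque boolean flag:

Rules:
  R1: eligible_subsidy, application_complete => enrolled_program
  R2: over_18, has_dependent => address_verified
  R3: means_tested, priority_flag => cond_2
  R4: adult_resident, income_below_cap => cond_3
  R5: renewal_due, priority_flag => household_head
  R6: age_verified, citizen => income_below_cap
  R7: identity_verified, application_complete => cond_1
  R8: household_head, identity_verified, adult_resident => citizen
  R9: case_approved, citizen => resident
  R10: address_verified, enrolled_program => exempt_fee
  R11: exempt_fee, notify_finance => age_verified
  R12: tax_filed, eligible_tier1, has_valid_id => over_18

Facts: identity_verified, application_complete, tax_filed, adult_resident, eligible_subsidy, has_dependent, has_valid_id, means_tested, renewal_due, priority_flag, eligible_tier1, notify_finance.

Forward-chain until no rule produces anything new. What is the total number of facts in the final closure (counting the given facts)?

23

[1] R1 [eligible_subsidy, application_complete => enrolled_program]; R3 [means_tested, priority_flag => cond_2]; R5 [renewal_due, priority_flag => household_head]; R7 [identity_verified, application_complete => cond_1]; R12 [tax_filed, eligible_tier1, has_valid_id => over_18]. ⇒ new: enrolled_program, cond_2, household_head, cond_1, over_18.
[2] R2 [over_18, has_dependent => address_verified]; R8 [household_head, identity_verified, adult_resident => citizen]. ⇒ new: address_verified, citizen.
[3] R10 [address_verified, enrolled_program => exempt_fee]. ⇒ new: exempt_fee.
[4] R11 [exempt_fee, notify_finance => age_verified]. ⇒ new: age_verified.
[5] R6 [age_verified, citizen => income_below_cap]. ⇒ new: income_below_cap.
[6] R4 [adult_resident, income_below_cap => cond_3]. ⇒ new: cond_3.
Closure: {address_verified, adult_resident, age_verified, application_complete, citizen, cond_1, cond_2, cond_3, eligible_subsidy, eligible_tier1, enrolled_program, exempt_fee, has_dependent, has_valid_id, household_head, identity_verified, income_below_cap, means_tested, notify_finance, over_18, priority_flag, renewal_due, tax_filed} — 23 facts.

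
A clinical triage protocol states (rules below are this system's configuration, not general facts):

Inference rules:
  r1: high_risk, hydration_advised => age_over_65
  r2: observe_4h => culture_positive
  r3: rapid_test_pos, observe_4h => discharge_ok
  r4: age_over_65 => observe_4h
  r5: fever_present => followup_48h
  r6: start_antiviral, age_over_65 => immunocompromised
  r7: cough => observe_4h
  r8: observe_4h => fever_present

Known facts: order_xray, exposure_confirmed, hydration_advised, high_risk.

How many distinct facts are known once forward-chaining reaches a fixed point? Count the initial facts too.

9

Round 1 — r1, derive age_over_65.
Round 2 — r4, derive observe_4h.
Round 3 — r2, r8, derive culture_positive, fever_present.
Round 4 — r5, derive followup_48h.
Closure: {age_over_65, culture_positive, exposure_confirmed, fever_present, followup_48h, high_risk, hydration_advised, observe_4h, order_xray} — 9 facts.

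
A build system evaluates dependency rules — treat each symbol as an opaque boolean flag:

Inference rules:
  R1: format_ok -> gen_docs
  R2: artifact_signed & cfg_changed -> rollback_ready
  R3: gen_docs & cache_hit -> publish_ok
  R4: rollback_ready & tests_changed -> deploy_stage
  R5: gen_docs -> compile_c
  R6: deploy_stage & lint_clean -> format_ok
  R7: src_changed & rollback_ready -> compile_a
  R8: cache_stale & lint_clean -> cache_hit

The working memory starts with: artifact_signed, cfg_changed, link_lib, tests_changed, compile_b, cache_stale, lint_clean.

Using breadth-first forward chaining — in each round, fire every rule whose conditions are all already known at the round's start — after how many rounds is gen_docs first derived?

4

Round 1: R2 [artifact_signed & cfg_changed -> rollback_ready]; R8 [cache_stale & lint_clean -> cache_hit]. New: rollback_ready, cache_hit.
Round 2: R4 [rollback_ready & tests_changed -> deploy_stage]. New: deploy_stage.
Round 3: R6 [deploy_stage & lint_clean -> format_ok]. New: format_ok.
Round 4: R1 [format_ok -> gen_docs]. New: gen_docs.
gen_docs first appears in round 4.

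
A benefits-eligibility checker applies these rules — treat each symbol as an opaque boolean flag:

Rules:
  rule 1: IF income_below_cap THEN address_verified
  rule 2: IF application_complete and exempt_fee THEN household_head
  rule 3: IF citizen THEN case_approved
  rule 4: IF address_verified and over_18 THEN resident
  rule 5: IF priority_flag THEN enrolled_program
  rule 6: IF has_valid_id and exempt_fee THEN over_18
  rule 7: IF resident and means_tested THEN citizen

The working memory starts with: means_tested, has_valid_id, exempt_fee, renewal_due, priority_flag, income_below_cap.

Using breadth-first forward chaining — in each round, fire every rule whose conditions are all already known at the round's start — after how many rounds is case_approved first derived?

4

Round 1: rule 1 [IF income_below_cap THEN address_verified]; rule 5 [IF priority_flag THEN enrolled_program]; rule 6 [IF has_valid_id and exempt_fee THEN over_18]. New: address_verified, enrolled_program, over_18.
Round 2: rule 4 [IF address_verified and over_18 THEN resident]. New: resident.
Round 3: rule 7 [IF resident and means_tested THEN citizen]. New: citizen.
Round 4: rule 3 [IF citizen THEN case_approved]. New: case_approved.
case_approved first appears in round 4.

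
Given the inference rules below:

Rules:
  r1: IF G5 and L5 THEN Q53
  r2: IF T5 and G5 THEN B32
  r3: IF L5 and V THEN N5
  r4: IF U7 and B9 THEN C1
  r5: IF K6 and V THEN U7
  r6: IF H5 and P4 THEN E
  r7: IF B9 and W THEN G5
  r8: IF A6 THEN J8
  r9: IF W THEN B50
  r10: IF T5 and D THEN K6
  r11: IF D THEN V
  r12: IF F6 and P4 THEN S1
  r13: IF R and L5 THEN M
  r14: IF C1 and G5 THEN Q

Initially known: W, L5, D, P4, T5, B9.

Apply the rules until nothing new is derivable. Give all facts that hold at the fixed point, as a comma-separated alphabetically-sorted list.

Round 1 — r7, r9, r10, r11, derive G5, B50, K6, V.
Round 2 — r1, r2, r3, r5, derive Q53, B32, N5, U7.
Round 3 — r4, derive C1.
Round 4 — r14, derive Q.

B32, B50, B9, C1, D, G5, K6, L5, N5, P4, Q, Q53, T5, U7, V, W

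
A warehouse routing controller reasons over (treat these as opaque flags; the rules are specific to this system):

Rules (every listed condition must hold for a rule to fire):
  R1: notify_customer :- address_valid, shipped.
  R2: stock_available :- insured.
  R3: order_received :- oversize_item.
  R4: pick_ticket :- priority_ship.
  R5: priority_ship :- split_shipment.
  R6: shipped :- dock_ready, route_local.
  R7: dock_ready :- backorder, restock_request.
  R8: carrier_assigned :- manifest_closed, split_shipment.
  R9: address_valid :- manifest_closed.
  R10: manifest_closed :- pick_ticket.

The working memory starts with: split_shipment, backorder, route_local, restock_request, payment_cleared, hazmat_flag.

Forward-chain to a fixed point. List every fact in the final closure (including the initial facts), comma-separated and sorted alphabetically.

Round 1 — R5, R7, derive priority_ship, dock_ready.
Round 2 — R4, R6, derive pick_ticket, shipped.
Round 3 — R10, derive manifest_closed.
Round 4 — R8, R9, derive carrier_assigned, address_valid.
Round 5 — R1, derive notify_customer.

address_valid, backorder, carrier_assigned, dock_ready, hazmat_flag, manifest_closed, notify_customer, payment_cleared, pick_ticket, priority_ship, restock_request, route_local, shipped, split_shipment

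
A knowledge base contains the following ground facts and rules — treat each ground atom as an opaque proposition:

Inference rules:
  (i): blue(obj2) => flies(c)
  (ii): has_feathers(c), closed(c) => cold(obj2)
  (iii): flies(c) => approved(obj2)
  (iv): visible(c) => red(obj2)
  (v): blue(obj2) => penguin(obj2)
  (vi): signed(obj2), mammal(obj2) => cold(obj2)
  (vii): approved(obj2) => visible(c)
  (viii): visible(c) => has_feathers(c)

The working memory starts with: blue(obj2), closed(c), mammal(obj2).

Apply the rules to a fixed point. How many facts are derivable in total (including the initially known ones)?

10

Round 1 fires (i), (v), giving flies(c), penguin(obj2).
Round 2 fires (iii), giving approved(obj2).
Round 3 fires (vii), giving visible(c).
Round 4 fires (iv), (viii), giving red(obj2), has_feathers(c).
Round 5 fires (ii), giving cold(obj2).
Closure: {approved(obj2), blue(obj2), closed(c), cold(obj2), flies(c), has_feathers(c), mammal(obj2), penguin(obj2), red(obj2), visible(c)} — 10 facts.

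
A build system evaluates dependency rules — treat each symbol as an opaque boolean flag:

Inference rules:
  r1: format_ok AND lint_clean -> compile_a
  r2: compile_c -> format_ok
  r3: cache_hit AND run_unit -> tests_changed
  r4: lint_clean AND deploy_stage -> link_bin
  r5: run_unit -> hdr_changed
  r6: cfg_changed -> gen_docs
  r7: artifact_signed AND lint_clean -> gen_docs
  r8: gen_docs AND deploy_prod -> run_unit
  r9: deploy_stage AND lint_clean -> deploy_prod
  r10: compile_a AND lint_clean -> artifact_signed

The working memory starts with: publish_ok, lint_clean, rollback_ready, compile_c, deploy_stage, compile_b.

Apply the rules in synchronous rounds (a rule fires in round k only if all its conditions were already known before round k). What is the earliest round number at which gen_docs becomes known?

Round 1: r2 [compile_c -> format_ok]; r4 [lint_clean AND deploy_stage -> link_bin]; r9 [deploy_stage AND lint_clean -> deploy_prod]. New: format_ok, link_bin, deploy_prod.
Round 2: r1 [format_ok AND lint_clean -> compile_a]. New: compile_a.
Round 3: r10 [compile_a AND lint_clean -> artifact_signed]. New: artifact_signed.
Round 4: r7 [artifact_signed AND lint_clean -> gen_docs]. New: gen_docs.
gen_docs first appears in round 4.

4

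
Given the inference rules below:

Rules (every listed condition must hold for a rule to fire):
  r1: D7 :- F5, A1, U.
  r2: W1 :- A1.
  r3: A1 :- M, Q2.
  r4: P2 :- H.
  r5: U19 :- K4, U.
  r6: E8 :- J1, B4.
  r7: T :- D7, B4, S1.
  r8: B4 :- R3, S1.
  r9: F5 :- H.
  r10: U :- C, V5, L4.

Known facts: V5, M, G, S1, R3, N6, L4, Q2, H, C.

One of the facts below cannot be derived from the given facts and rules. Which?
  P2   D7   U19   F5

Round 1: r3 [A1 :- M, Q2.]; r4 [P2 :- H.]; r8 [B4 :- R3, S1.]; r9 [F5 :- H.]; r10 [U :- C, V5, L4.]. Adds A1, P2, B4, F5, U.
Round 2: r1 [D7 :- F5, A1, U.]; r2 [W1 :- A1.]. Adds D7, W1.
Round 3: r7 [T :- D7, B4, S1.]. Adds T.
Derived: D7 (round 2), F5 (round 1), P2 (round 1). U19 never appears in any round.

U19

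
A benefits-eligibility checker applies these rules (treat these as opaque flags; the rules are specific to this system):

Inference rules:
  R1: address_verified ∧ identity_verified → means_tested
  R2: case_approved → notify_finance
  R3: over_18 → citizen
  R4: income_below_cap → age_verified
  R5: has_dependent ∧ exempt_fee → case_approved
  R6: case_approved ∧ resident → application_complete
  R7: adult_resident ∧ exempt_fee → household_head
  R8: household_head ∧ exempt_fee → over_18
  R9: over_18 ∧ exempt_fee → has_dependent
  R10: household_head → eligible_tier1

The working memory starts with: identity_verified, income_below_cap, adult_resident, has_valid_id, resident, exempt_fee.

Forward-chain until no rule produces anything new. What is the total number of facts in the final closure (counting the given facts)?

Round 1: R4 [income_below_cap → age_verified]; R7 [adult_resident ∧ exempt_fee → household_head]. New: age_verified, household_head.
Round 2: R8 [household_head ∧ exempt_fee → over_18]; R10 [household_head → eligible_tier1]. New: over_18, eligible_tier1.
Round 3: R3 [over_18 → citizen]; R9 [over_18 ∧ exempt_fee → has_dependent]. New: citizen, has_dependent.
Round 4: R5 [has_dependent ∧ exempt_fee → case_approved]. New: case_approved.
Round 5: R2 [case_approved → notify_finance]; R6 [case_approved ∧ resident → application_complete]. New: notify_finance, application_complete.
Closure: {adult_resident, age_verified, application_complete, case_approved, citizen, eligible_tier1, exempt_fee, has_dependent, has_valid_id, household_head, identity_verified, income_below_cap, notify_finance, over_18, resident} — 15 facts.

15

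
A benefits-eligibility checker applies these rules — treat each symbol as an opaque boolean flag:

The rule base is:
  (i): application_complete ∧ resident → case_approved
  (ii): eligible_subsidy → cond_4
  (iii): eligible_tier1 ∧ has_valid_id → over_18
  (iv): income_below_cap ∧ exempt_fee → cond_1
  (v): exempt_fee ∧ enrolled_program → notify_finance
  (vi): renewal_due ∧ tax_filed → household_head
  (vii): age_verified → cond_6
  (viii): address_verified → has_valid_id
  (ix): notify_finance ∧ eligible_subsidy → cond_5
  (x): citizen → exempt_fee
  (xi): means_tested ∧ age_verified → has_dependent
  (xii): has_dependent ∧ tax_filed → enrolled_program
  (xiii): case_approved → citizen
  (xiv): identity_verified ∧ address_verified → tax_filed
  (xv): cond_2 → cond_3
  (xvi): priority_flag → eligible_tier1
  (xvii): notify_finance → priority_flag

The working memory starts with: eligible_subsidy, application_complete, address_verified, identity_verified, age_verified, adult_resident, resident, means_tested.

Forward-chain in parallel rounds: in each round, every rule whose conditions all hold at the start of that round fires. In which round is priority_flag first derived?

[1] (i) [application_complete ∧ resident → case_approved]; (ii) [eligible_subsidy → cond_4]; (vii) [age_verified → cond_6]; (viii) [address_verified → has_valid_id]; (xi) [means_tested ∧ age_verified → has_dependent]; (xiv) [identity_verified ∧ address_verified → tax_filed]. ⇒ new: case_approved, cond_4, cond_6, has_valid_id, has_dependent, tax_filed.
[2] (xii) [has_dependent ∧ tax_filed → enrolled_program]; (xiii) [case_approved → citizen]. ⇒ new: enrolled_program, citizen.
[3] (x) [citizen → exempt_fee]. ⇒ new: exempt_fee.
[4] (v) [exempt_fee ∧ enrolled_program → notify_finance]. ⇒ new: notify_finance.
[5] (ix) [notify_finance ∧ eligible_subsidy → cond_5]; (xvii) [notify_finance → priority_flag]. ⇒ new: cond_5, priority_flag.
priority_flag first appears in round 5.

5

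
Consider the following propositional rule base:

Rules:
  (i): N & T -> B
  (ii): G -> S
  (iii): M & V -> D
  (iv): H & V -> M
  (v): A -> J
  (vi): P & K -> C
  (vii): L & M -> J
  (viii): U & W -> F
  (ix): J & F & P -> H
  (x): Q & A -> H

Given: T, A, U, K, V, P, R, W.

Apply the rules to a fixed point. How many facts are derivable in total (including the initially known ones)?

Round 1 fires (v), (vi), (viii), giving J, C, F.
Round 2 fires (ix), giving H.
Round 3 fires (iv), giving M.
Round 4 fires (iii), giving D.
Closure: {A, C, D, F, H, J, K, M, P, R, T, U, V, W} — 14 facts.

14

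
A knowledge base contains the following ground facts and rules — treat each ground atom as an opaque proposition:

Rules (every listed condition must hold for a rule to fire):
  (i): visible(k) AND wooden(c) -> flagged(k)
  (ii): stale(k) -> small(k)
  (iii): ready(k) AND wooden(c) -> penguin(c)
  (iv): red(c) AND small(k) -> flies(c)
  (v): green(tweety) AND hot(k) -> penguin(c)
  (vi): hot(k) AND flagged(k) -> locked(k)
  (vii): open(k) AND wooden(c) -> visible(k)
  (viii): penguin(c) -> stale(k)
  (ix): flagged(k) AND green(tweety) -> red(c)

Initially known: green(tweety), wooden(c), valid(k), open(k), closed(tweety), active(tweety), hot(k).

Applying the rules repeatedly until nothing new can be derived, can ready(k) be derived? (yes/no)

Round 1: (v) [green(tweety) AND hot(k) -> penguin(c)]; (vii) [open(k) AND wooden(c) -> visible(k)]. New: penguin(c), visible(k).
Round 2: (i) [visible(k) AND wooden(c) -> flagged(k)]; (viii) [penguin(c) -> stale(k)]. New: flagged(k), stale(k).
Round 3: (ii) [stale(k) -> small(k)]; (vi) [hot(k) AND flagged(k) -> locked(k)]; (ix) [flagged(k) AND green(tweety) -> red(c)]. New: small(k), locked(k), red(c).
Round 4: (iv) [red(c) AND small(k) -> flies(c)]. New: flies(c).
Fixed point reached. No rule has ready(k) as a consequent, and it is not given.

no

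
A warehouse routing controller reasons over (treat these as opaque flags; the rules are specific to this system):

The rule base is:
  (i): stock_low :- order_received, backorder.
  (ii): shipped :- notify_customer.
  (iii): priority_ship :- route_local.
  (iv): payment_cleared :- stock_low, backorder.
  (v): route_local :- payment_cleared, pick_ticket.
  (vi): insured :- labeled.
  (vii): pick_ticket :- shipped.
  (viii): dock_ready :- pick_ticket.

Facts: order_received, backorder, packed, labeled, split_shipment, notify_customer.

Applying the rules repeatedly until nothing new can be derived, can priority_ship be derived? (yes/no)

Round 1 fires (i), (ii), (vi), giving stock_low, shipped, insured.
Round 2 fires (iv), (vii), giving payment_cleared, pick_ticket.
Round 3 fires (v), (viii), giving route_local, dock_ready.
Round 4 fires (iii), giving priority_ship.
priority_ship appears in round 4, so it is derivable.

yes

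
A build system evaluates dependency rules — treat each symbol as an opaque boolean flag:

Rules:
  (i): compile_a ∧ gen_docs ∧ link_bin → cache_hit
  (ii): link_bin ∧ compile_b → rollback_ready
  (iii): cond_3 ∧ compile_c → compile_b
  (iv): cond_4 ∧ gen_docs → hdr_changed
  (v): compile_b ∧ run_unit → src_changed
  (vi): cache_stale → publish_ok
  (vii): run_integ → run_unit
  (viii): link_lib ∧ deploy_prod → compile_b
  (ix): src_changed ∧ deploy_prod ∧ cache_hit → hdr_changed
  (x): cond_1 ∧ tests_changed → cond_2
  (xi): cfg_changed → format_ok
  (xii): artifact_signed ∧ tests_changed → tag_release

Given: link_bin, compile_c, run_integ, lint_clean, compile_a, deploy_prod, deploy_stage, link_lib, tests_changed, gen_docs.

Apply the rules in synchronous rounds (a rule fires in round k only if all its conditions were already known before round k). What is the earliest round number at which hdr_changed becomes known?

3

Round 1 — (i), (vii), (viii), derive cache_hit, run_unit, compile_b.
Round 2 — (ii), (v), derive rollback_ready, src_changed.
Round 3 — (ix), derive hdr_changed.
hdr_changed first appears in round 3.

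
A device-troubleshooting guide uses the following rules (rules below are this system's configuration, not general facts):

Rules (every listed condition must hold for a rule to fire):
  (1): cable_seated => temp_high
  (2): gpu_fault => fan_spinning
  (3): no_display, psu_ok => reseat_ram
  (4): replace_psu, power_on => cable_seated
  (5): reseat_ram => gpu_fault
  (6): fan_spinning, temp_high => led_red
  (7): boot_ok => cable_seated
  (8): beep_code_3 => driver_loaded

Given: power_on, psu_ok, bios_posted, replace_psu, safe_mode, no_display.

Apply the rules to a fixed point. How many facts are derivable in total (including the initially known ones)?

Round 1: (3) [no_display, psu_ok => reseat_ram]; (4) [replace_psu, power_on => cable_seated]. Adds reseat_ram, cable_seated.
Round 2: (1) [cable_seated => temp_high]; (5) [reseat_ram => gpu_fault]. Adds temp_high, gpu_fault.
Round 3: (2) [gpu_fault => fan_spinning]. Adds fan_spinning.
Round 4: (6) [fan_spinning, temp_high => led_red]. Adds led_red.
Closure: {bios_posted, cable_seated, fan_spinning, gpu_fault, led_red, no_display, power_on, psu_ok, replace_psu, reseat_ram, safe_mode, temp_high} — 12 facts.

12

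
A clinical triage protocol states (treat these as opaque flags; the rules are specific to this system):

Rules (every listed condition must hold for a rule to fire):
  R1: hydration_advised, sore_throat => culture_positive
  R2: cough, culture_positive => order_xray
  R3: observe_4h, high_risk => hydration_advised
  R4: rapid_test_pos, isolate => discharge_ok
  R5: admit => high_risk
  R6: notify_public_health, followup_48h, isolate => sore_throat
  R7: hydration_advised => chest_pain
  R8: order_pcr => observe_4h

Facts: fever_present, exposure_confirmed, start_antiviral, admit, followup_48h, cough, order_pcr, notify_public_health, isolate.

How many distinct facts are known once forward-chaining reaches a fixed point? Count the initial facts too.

Round 1 — R5, R6, R8, derive high_risk, sore_throat, observe_4h.
Round 2 — R3, derive hydration_advised.
Round 3 — R1, R7, derive culture_positive, chest_pain.
Round 4 — R2, derive order_xray.
Closure: {admit, chest_pain, cough, culture_positive, exposure_confirmed, fever_present, followup_48h, high_risk, hydration_advised, isolate, notify_public_health, observe_4h, order_pcr, order_xray, sore_throat, start_antiviral} — 16 facts.

16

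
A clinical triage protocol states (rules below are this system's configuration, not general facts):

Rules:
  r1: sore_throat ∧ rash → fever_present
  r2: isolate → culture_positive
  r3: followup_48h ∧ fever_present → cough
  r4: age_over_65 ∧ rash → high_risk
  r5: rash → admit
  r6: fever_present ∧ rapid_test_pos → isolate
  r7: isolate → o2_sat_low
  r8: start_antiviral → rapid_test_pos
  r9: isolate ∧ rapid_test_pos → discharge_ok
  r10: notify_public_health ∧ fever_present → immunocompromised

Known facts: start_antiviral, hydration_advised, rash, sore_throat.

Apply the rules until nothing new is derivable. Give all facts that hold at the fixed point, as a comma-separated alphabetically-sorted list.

Round 1 — r1, r5, r8, derive fever_present, admit, rapid_test_pos.
Round 2 — r6, derive isolate.
Round 3 — r2, r7, r9, derive culture_positive, o2_sat_low, discharge_ok.

admit, culture_positive, discharge_ok, fever_present, hydration_advised, isolate, o2_sat_low, rapid_test_pos, rash, sore_throat, start_antiviral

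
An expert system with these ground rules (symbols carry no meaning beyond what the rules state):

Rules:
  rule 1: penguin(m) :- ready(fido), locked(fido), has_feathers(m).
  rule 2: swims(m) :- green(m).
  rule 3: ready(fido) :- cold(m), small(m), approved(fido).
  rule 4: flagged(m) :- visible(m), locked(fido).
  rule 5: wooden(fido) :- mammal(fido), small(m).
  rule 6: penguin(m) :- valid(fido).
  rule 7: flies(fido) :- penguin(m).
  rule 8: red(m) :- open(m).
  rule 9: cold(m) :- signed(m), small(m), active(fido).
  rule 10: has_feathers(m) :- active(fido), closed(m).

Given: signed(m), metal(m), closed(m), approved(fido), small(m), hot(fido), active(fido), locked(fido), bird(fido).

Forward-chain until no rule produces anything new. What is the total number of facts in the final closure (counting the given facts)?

Round 1 fires rule 9, rule 10, giving cold(m), has_feathers(m).
Round 2 fires rule 3, giving ready(fido).
Round 3 fires rule 1, giving penguin(m).
Round 4 fires rule 7, giving flies(fido).
Closure: {active(fido), approved(fido), bird(fido), closed(m), cold(m), flies(fido), has_feathers(m), hot(fido), locked(fido), metal(m), penguin(m), ready(fido), signed(m), small(m)} — 14 facts.

14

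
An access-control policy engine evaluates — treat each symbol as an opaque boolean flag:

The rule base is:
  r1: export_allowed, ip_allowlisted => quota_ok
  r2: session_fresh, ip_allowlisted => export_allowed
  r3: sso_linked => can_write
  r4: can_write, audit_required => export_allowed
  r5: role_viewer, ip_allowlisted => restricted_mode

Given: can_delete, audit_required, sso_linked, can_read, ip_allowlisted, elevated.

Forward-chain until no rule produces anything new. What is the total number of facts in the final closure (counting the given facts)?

Round 1 — r3, derive can_write.
Round 2 — r4, derive export_allowed.
Round 3 — r1, derive quota_ok.
Closure: {audit_required, can_delete, can_read, can_write, elevated, export_allowed, ip_allowlisted, quota_ok, sso_linked} — 9 facts.

9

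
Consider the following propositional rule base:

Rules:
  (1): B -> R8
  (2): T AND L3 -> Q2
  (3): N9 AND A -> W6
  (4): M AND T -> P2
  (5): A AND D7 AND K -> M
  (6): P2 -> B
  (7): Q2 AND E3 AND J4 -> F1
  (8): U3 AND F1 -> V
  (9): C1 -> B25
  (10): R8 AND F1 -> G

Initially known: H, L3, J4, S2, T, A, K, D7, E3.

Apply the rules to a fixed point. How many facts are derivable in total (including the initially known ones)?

16

Round 1 — (2), (5), derive Q2, M.
Round 2 — (4), (7), derive P2, F1.
Round 3 — (6), derive B.
Round 4 — (1), derive R8.
Round 5 — (10), derive G.
Closure: {A, B, D7, E3, F1, G, H, J4, K, L3, M, P2, Q2, R8, S2, T} — 16 facts.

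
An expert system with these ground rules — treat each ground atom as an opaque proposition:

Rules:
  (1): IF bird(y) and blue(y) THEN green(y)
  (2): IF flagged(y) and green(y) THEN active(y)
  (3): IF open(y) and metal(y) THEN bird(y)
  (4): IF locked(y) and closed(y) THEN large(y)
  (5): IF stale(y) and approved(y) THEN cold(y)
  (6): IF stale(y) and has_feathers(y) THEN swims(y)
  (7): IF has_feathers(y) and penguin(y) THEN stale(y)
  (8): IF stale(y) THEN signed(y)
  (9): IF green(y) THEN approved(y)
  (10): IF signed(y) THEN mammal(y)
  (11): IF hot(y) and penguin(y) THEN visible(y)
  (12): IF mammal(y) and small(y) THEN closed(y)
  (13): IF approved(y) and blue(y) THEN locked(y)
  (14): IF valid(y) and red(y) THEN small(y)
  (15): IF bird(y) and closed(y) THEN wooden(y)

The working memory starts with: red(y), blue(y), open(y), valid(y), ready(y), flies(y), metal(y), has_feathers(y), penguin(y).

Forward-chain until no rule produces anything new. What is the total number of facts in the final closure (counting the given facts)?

22

Round 1 fires (3), (7), (14), giving bird(y), stale(y), small(y).
Round 2 fires (1), (6), (8), giving green(y), swims(y), signed(y).
Round 3 fires (9), (10), giving approved(y), mammal(y).
Round 4 fires (5), (12), (13), giving cold(y), closed(y), locked(y).
Round 5 fires (4), (15), giving large(y), wooden(y).
Closure: {approved(y), bird(y), blue(y), closed(y), cold(y), flies(y), green(y), has_feathers(y), large(y), locked(y), mammal(y), metal(y), open(y), penguin(y), ready(y), red(y), signed(y), small(y), stale(y), swims(y), valid(y), wooden(y)} — 22 facts.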